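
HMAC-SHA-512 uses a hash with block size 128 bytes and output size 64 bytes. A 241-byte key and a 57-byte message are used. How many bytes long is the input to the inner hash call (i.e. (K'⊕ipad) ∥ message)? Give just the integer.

Key is 241 > 128 bytes, so it is hashed to 64 bytes then zero-padded to 128: |K'| = 128.
Inner input = (K'⊕ipad) ∥ m → 128 + 57 = 185 bytes.

185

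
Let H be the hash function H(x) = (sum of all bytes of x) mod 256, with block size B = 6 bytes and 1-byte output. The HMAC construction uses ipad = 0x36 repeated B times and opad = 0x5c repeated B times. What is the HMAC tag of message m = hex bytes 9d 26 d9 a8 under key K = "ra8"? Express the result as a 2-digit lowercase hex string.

Key "ra8" = 72 61 38 is 3 bytes ≤ B = 6; zero-pad to 6 bytes: K' = 72 61 38 00 00 00.
K' ⊕ ipad = 44 57 0e 36 36 36.  K' ⊕ opad = 2e 3d 64 5c 5c 5c.
Inner input = (K'⊕ipad) ∥ m = 44 57 0e 36 36 36 ∥ 9d 26 d9 a8.
Inner hash: sum = 68+87+14+54+54+54+157+38+217+168 = 911; mod 256 = 143 → 8f.
Outer input = (K'⊕opad) ∥ inner = 2e 3d 64 5c 5c 5c ∥ 8f.
Outer hash (tag): sum = 46+61+100+92+92+92+143 = 626; mod 256 = 114 → 72.

72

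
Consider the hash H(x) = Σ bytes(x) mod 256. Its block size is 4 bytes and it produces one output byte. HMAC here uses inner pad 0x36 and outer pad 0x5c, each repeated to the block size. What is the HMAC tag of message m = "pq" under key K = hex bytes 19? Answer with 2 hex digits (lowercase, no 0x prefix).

0b

Key hex bytes 19 is 1 byte ≤ B = 4; zero-pad to 4 bytes: K' = 19 00 00 00.
K' ⊕ ipad = 2f 36 36 36.  K' ⊕ opad = 45 5c 5c 5c.
Inner input = (K'⊕ipad) ∥ m = 2f 36 36 36 ∥ 70 71.
Inner hash: sum = 47+54+54+54+112+113 = 434; mod 256 = 178 → b2.
Outer input = (K'⊕opad) ∥ inner = 45 5c 5c 5c ∥ b2.
Outer hash (tag): sum = 69+92+92+92+178 = 523; mod 256 = 11 → 0b.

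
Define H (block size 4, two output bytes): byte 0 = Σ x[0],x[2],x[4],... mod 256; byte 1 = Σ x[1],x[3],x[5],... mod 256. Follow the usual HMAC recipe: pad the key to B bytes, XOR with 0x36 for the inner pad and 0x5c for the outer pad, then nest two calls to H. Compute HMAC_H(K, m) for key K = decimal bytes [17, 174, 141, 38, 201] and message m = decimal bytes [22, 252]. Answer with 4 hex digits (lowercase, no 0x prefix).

34f8

Key decimal bytes [17, 174, 141, 38, 201] = 11 ae 8d 26 c9 is 5 bytes > B = 4, so hash it first: H(key) = 67 d4, then zero-pad to 4 bytes: K' = 67 d4 00 00.
K' ⊕ ipad = 51 e2 36 36.  K' ⊕ opad = 3b 88 5c 5c.
Inner input = (K'⊕ipad) ∥ m = 51 e2 36 36 ∥ 16 fc.
Inner hash: even-index sum = 157 mod 256 = 157; odd-index sum = 532 mod 256 = 20 → 9d 14.
Outer input = (K'⊕opad) ∥ inner = 3b 88 5c 5c ∥ 9d 14.
Outer hash (tag): even-index sum = 308 mod 256 = 52; odd-index sum = 248 mod 256 = 248 → 34 f8.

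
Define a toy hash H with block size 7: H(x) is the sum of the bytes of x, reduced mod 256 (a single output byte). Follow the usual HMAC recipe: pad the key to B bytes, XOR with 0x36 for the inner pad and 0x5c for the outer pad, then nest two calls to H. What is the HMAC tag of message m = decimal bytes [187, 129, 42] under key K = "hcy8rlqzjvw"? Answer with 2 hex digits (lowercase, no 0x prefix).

Key "hcy8rlqzjvw" = 68 63 79 38 72 6c 71 7a 6a 76 77 is 11 bytes > B = 7, so hash it first: H(key) = 9c, then zero-pad to 7 bytes: K' = 9c 00 00 00 00 00 00.
K' ⊕ ipad = aa 36 36 36 36 36 36.  K' ⊕ opad = c0 5c 5c 5c 5c 5c 5c.
Inner input = (K'⊕ipad) ∥ m = aa 36 36 36 36 36 36 ∥ bb 81 2a.
Inner hash: sum = 170+54+54+54+54+54+54+187+129+42 = 852; mod 256 = 84 → 54.
Outer input = (K'⊕opad) ∥ inner = c0 5c 5c 5c 5c 5c 5c ∥ 54.
Outer hash (tag): sum = 192+92+92+92+92+92+92+84 = 828; mod 256 = 60 → 3c.

3c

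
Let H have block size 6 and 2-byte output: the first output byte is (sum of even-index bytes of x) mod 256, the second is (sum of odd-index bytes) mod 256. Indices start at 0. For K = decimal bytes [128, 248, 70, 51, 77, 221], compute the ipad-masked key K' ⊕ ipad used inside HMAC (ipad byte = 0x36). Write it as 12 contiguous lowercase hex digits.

Key decimal bytes [128, 248, 70, 51, 77, 221] = 80 f8 46 33 4d dd is exactly B = 6 bytes: K' = 80 f8 46 33 4d dd.
XOR each byte with 0x36: 80⊕36=b6, f8⊕36=ce, 46⊕36=70, 33⊕36=05, 4d⊕36=7b, dd⊕36=eb.

b6ce70057beb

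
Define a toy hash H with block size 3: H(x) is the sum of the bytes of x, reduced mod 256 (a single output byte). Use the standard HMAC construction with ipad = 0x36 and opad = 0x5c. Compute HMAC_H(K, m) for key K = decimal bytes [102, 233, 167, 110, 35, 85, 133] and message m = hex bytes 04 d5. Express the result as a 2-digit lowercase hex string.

Key decimal bytes [102, 233, 167, 110, 35, 85, 133] = 66 e9 a7 6e 23 55 85 is 7 bytes > B = 3, so hash it first: H(key) = 61, then zero-pad to 3 bytes: K' = 61 00 00.
K' ⊕ ipad = 57 36 36.  K' ⊕ opad = 3d 5c 5c.
Inner input = (K'⊕ipad) ∥ m = 57 36 36 ∥ 04 d5.
Inner hash: sum = 87+54+54+4+213 = 412; mod 256 = 156 → 9c.
Outer input = (K'⊕opad) ∥ inner = 3d 5c 5c ∥ 9c.
Outer hash (tag): sum = 61+92+92+156 = 401; mod 256 = 145 → 91.

91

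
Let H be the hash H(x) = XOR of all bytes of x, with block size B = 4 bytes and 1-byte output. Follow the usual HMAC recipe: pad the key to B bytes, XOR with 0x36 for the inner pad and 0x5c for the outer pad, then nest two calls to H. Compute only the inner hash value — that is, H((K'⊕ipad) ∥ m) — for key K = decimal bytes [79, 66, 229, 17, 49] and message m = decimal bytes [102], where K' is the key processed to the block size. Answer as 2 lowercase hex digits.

ae

Key decimal bytes [79, 66, 229, 17, 49] = 4f 42 e5 11 31 is 5 bytes > B = 4, so hash it first: H(key) = c8, then zero-pad to 4 bytes: K' = c8 00 00 00.
K' ⊕ ipad = fe 36 36 36.
Inner input = fe 36 36 36 ∥ 66.
Inner hash: XOR fe⊕36⊕36⊕36⊕66 = ae.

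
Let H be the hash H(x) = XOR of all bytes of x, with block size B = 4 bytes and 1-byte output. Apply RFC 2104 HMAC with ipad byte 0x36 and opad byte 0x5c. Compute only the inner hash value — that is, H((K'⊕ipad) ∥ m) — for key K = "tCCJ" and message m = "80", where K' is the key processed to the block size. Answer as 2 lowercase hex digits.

36

Key "tCCJ" = 74 43 43 4a is exactly B = 4 bytes: K' = 74 43 43 4a.
K' ⊕ ipad = 42 75 75 7c.
Inner input = 42 75 75 7c ∥ 38 30.
Inner hash: XOR 42⊕75⊕75⊕7c⊕38⊕30 = 36.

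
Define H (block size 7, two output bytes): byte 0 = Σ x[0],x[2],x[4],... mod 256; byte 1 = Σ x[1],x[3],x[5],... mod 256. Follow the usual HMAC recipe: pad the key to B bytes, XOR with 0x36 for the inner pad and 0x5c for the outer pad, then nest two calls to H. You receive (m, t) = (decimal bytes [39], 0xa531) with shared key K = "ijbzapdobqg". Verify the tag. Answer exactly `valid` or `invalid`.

invalid

Key "ijbzapdobqg" = 69 6a 62 7a 61 70 64 6f 62 71 67 is 11 bytes > B = 7, so hash it first: H(key) = 59 34, then zero-pad to 7 bytes: K' = 59 34 00 00 00 00 00.
K' ⊕ ipad = 6f 02 36 36 36 36 36; K' ⊕ opad = 05 68 5c 5c 5c 5c 5c.
Inner hash: even-index sum = 273 mod 256 = 17; odd-index sum = 149 mod 256 = 149 → 11 95.
Outer hash (recomputed tag): even-index sum = 430 mod 256 = 174; odd-index sum = 305 mod 256 = 49 → ae 31.
Recomputed tag = ae31; claimed = a531 → mismatch.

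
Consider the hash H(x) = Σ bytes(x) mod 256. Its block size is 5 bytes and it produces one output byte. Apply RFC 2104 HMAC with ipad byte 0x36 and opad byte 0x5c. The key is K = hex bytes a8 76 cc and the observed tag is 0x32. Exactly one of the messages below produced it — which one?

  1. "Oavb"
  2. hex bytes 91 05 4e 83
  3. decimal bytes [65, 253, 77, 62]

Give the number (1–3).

Key hex bytes a8 76 cc is 3 bytes ≤ B = 5; zero-pad to 5 bytes: K' = a8 76 cc 00 00.
K' ⊕ ipad = 9e 40 fa 36 36; K' ⊕ opad = f4 2a 90 5c 5c.
m1: inner = H(9e 40 fa 36 36 4f 61 76 62) = cc; tag = H(f4 2a 90 5c 5c cc) = 32 ← matches
m2: inner = H(9e 40 fa 36 36 91 05 4e 83) = ab; tag = H(f4 2a 90 5c 5c ab) = 11
m3: inner = H(9e 40 fa 36 36 41 fd 4d 3e) = 0d; tag = H(f4 2a 90 5c 5c 0d) = 73

1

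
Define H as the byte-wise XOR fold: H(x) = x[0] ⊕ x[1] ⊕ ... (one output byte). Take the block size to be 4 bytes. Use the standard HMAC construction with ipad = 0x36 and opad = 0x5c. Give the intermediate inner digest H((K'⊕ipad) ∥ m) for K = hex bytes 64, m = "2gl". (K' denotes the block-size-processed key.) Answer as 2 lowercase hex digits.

5d

Key hex bytes 64 is 1 byte ≤ B = 4; zero-pad to 4 bytes: K' = 64 00 00 00.
K' ⊕ ipad = 52 36 36 36.
Inner input = 52 36 36 36 ∥ 32 67 6c.
Inner hash: XOR 52⊕36⊕36⊕36⊕32⊕67⊕6c = 5d.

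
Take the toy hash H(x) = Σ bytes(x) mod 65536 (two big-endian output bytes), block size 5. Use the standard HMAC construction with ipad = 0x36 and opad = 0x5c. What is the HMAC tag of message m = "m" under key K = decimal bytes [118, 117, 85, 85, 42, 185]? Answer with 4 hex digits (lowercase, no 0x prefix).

0228

Key decimal bytes [118, 117, 85, 85, 42, 185] = 76 75 55 55 2a b9 is 6 bytes > B = 5, so hash it first: H(key) = 02 78, then zero-pad to 5 bytes: K' = 02 78 00 00 00.
K' ⊕ ipad = 34 4e 36 36 36.  K' ⊕ opad = 5e 24 5c 5c 5c.
Inner input = (K'⊕ipad) ∥ m = 34 4e 36 36 36 ∥ 6d.
Inner hash: sum = 52+78+54+54+54+109 = 401 → 01 91.
Outer input = (K'⊕opad) ∥ inner = 5e 24 5c 5c 5c ∥ 01 91.
Outer hash (tag): sum = 94+36+92+92+92+1+145 = 552 → 02 28.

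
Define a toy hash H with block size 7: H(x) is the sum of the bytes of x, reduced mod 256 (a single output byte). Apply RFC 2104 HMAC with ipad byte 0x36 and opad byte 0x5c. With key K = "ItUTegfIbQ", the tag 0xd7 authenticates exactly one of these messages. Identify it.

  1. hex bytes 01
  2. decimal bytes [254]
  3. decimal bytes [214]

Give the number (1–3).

Key "ItUTegfIbQ" = 49 74 55 54 65 67 66 49 62 51 is 10 bytes > B = 7, so hash it first: H(key) = 94, then zero-pad to 7 bytes: K' = 94 00 00 00 00 00 00.
K' ⊕ ipad = a2 36 36 36 36 36 36; K' ⊕ opad = c8 5c 5c 5c 5c 5c 5c.
m1: inner = H(a2 36 36 36 36 36 36 01) = e7; tag = H(c8 5c 5c 5c 5c 5c 5c e7) = d7 ← matches
m2: inner = H(a2 36 36 36 36 36 36 fe) = e4; tag = H(c8 5c 5c 5c 5c 5c 5c e4) = d4
m3: inner = H(a2 36 36 36 36 36 36 d6) = bc; tag = H(c8 5c 5c 5c 5c 5c 5c bc) = ac

1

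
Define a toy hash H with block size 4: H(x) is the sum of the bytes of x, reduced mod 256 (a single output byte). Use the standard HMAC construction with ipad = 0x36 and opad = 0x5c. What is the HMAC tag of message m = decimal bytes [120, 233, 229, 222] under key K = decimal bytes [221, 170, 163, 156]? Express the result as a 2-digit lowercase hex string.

20

Key decimal bytes [221, 170, 163, 156] = dd aa a3 9c is exactly B = 4 bytes: K' = dd aa a3 9c.
K' ⊕ ipad = eb 9c 95 aa.  K' ⊕ opad = 81 f6 ff c0.
Inner input = (K'⊕ipad) ∥ m = eb 9c 95 aa ∥ 78 e9 e5 de.
Inner hash: sum = 235+156+149+170+120+233+229+222 = 1514; mod 256 = 234 → ea.
Outer input = (K'⊕opad) ∥ inner = 81 f6 ff c0 ∥ ea.
Outer hash (tag): sum = 129+246+255+192+234 = 1056; mod 256 = 32 → 20.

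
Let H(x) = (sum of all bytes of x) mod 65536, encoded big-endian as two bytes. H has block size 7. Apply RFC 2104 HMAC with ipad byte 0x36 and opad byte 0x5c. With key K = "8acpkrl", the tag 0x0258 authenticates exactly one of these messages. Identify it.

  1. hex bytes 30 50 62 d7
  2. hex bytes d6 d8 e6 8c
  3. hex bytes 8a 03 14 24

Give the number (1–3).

Key "8acpkrl" = 38 61 63 70 6b 72 6c is exactly B = 7 bytes: K' = 38 61 63 70 6b 72 6c.
K' ⊕ ipad = 0e 57 55 46 5d 44 5a; K' ⊕ opad = 64 3d 3f 2c 37 2e 30.
m1: inner = H(0e 57 55 46 5d 44 5a 30 50 62 d7) = 03 b4; tag = H(64 3d 3f 2c 37 2e 30 03 b4) = 0258 ← matches
m2: inner = H(0e 57 55 46 5d 44 5a d6 d8 e6 8c) = 05 1b; tag = H(64 3d 3f 2c 37 2e 30 05 1b) = 01c1
m3: inner = H(0e 57 55 46 5d 44 5a 8a 03 14 24) = 02 c0; tag = H(64 3d 3f 2c 37 2e 30 02 c0) = 0263

1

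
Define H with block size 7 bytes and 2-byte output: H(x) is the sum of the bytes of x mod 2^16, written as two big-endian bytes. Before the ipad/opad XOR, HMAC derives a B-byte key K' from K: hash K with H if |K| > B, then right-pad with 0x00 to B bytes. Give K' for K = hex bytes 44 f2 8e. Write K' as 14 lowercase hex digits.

Key hex bytes 44 f2 8e is 3 bytes ≤ B = 7; zero-pad to 7 bytes: K' = 44 f2 8e 00 00 00 00.

44f28e00000000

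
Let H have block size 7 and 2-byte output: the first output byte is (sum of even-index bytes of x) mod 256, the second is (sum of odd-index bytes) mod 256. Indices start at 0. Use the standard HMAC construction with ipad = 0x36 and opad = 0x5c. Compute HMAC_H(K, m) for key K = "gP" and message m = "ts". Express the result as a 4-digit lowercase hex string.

952a

Key "gP" = 67 50 is 2 bytes ≤ B = 7; zero-pad to 7 bytes: K' = 67 50 00 00 00 00 00.
K' ⊕ ipad = 51 66 36 36 36 36 36.  K' ⊕ opad = 3b 0c 5c 5c 5c 5c 5c.
Inner input = (K'⊕ipad) ∥ m = 51 66 36 36 36 36 36 ∥ 74 73.
Inner hash: even-index sum = 358 mod 256 = 102; odd-index sum = 326 mod 256 = 70 → 66 46.
Outer input = (K'⊕opad) ∥ inner = 3b 0c 5c 5c 5c 5c 5c ∥ 66 46.
Outer hash (tag): even-index sum = 405 mod 256 = 149; odd-index sum = 298 mod 256 = 42 → 95 2a.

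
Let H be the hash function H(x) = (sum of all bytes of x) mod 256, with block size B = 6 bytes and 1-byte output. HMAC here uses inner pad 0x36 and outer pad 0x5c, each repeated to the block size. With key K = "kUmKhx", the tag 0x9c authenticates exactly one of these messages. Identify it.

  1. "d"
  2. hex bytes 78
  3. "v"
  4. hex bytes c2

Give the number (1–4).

2

Key "kUmKhx" = 6b 55 6d 4b 68 78 is exactly B = 6 bytes: K' = 6b 55 6d 4b 68 78.
K' ⊕ ipad = 5d 63 5b 7d 5e 4e; K' ⊕ opad = 37 09 31 17 34 24.
m1: inner = H(5d 63 5b 7d 5e 4e 64) = a8; tag = H(37 09 31 17 34 24 a8) = 88
m2: inner = H(5d 63 5b 7d 5e 4e 78) = bc; tag = H(37 09 31 17 34 24 bc) = 9c ← matches
m3: inner = H(5d 63 5b 7d 5e 4e 76) = ba; tag = H(37 09 31 17 34 24 ba) = 9a
m4: inner = H(5d 63 5b 7d 5e 4e c2) = 06; tag = H(37 09 31 17 34 24 06) = e6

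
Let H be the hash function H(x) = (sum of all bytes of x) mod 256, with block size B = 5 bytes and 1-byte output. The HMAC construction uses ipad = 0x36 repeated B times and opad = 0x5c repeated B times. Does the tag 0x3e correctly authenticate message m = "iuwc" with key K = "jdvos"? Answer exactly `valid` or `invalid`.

valid

Key "jdvos" = 6a 64 76 6f 73 is exactly B = 5 bytes: K' = 6a 64 76 6f 73.
K' ⊕ ipad = 5c 52 40 59 45; K' ⊕ opad = 36 38 2a 33 2f.
Inner hash: sum = 92+82+64+89+69+105+117+119+99 = 836; mod 256 = 68 → 44.
Outer hash (recomputed tag): sum = 54+56+42+51+47+68 = 318; mod 256 = 62 → 3e.
Recomputed tag = 3e; claimed = 3e → match.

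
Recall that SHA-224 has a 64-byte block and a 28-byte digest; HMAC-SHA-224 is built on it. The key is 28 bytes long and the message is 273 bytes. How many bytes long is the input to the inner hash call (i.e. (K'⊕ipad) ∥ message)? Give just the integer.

Key is 28 ≤ 64 bytes, zero-padded: |K'| = 64.
Inner input = (K'⊕ipad) ∥ m → 64 + 273 = 337 bytes.

337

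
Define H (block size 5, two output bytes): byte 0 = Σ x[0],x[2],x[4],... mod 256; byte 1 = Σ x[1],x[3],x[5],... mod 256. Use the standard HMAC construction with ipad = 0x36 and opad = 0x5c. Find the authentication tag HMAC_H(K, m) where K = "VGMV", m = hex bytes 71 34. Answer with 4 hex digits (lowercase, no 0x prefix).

Key "VGMV" = 56 47 4d 56 is 4 bytes ≤ B = 5; zero-pad to 5 bytes: K' = 56 47 4d 56 00.
K' ⊕ ipad = 60 71 7b 60 36.  K' ⊕ opad = 0a 1b 11 0a 5c.
Inner input = (K'⊕ipad) ∥ m = 60 71 7b 60 36 ∥ 71 34.
Inner hash: even-index sum = 325 mod 256 = 69; odd-index sum = 322 mod 256 = 66 → 45 42.
Outer input = (K'⊕opad) ∥ inner = 0a 1b 11 0a 5c ∥ 45 42.
Outer hash (tag): even-index sum = 185 mod 256 = 185; odd-index sum = 106 mod 256 = 106 → b9 6a.

b96a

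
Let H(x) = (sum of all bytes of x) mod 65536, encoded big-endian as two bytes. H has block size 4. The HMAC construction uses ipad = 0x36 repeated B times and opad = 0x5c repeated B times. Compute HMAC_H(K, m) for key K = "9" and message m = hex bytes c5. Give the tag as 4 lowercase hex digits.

01f0

Key "9" = 39 is 1 byte ≤ B = 4; zero-pad to 4 bytes: K' = 39 00 00 00.
K' ⊕ ipad = 0f 36 36 36.  K' ⊕ opad = 65 5c 5c 5c.
Inner input = (K'⊕ipad) ∥ m = 0f 36 36 36 ∥ c5.
Inner hash: sum = 15+54+54+54+197 = 374 → 01 76.
Outer input = (K'⊕opad) ∥ inner = 65 5c 5c 5c ∥ 01 76.
Outer hash (tag): sum = 101+92+92+92+1+118 = 496 → 01 f0.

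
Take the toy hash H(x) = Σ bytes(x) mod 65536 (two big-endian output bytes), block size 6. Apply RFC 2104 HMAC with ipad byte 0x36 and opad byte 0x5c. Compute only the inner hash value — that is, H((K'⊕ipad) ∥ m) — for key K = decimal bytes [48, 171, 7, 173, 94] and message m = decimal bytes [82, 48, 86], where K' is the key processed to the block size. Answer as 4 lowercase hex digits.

02e5

Key decimal bytes [48, 171, 7, 173, 94] = 30 ab 07 ad 5e is 5 bytes ≤ B = 6; zero-pad to 6 bytes: K' = 30 ab 07 ad 5e 00.
K' ⊕ ipad = 06 9d 31 9b 68 36.
Inner input = 06 9d 31 9b 68 36 ∥ 52 30 56.
Inner hash: sum = 6+157+49+155+104+54+82+48+86 = 741 → 02 e5.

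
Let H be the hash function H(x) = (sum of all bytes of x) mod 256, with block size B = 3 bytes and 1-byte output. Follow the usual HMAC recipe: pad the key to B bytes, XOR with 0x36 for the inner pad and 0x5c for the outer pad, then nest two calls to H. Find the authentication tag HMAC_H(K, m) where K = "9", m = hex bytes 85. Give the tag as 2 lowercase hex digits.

1d

Key "9" = 39 is 1 byte ≤ B = 3; zero-pad to 3 bytes: K' = 39 00 00.
K' ⊕ ipad = 0f 36 36.  K' ⊕ opad = 65 5c 5c.
Inner input = (K'⊕ipad) ∥ m = 0f 36 36 ∥ 85.
Inner hash: sum = 15+54+54+133 = 256; mod 256 = 0 → 00.
Outer input = (K'⊕opad) ∥ inner = 65 5c 5c ∥ 00.
Outer hash (tag): sum = 101+92+92+0 = 285; mod 256 = 29 → 1d.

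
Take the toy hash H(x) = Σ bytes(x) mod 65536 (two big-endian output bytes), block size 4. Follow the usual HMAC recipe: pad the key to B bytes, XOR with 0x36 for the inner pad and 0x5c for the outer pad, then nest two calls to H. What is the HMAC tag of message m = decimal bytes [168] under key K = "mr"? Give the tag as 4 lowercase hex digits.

Key "mr" = 6d 72 is 2 bytes ≤ B = 4; zero-pad to 4 bytes: K' = 6d 72 00 00.
K' ⊕ ipad = 5b 44 36 36.  K' ⊕ opad = 31 2e 5c 5c.
Inner input = (K'⊕ipad) ∥ m = 5b 44 36 36 ∥ a8.
Inner hash: sum = 91+68+54+54+168 = 435 → 01 b3.
Outer input = (K'⊕opad) ∥ inner = 31 2e 5c 5c ∥ 01 b3.
Outer hash (tag): sum = 49+46+92+92+1+179 = 459 → 01 cb.

01cb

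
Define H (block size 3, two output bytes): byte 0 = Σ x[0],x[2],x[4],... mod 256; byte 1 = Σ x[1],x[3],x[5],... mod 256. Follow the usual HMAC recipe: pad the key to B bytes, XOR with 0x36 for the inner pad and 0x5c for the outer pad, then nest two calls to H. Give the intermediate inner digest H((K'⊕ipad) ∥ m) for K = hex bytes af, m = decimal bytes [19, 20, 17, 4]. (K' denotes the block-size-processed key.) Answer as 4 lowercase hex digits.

e75a

Key hex bytes af is 1 byte ≤ B = 3; zero-pad to 3 bytes: K' = af 00 00.
K' ⊕ ipad = 99 36 36.
Inner input = 99 36 36 ∥ 13 14 11 04.
Inner hash: even-index sum = 231 mod 256 = 231; odd-index sum = 90 mod 256 = 90 → e7 5a.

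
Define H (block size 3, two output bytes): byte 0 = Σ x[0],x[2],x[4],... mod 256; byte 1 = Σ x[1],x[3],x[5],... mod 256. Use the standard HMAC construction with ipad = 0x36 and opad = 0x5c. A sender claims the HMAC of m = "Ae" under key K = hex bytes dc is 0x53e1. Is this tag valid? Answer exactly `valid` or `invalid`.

valid

Key hex bytes dc is 1 byte ≤ B = 3; zero-pad to 3 bytes: K' = dc 00 00.
K' ⊕ ipad = ea 36 36; K' ⊕ opad = 80 5c 5c.
Inner hash: even-index sum = 389 mod 256 = 133; odd-index sum = 119 mod 256 = 119 → 85 77.
Outer hash (recomputed tag): even-index sum = 339 mod 256 = 83; odd-index sum = 225 mod 256 = 225 → 53 e1.
Recomputed tag = 53e1; claimed = 53e1 → match.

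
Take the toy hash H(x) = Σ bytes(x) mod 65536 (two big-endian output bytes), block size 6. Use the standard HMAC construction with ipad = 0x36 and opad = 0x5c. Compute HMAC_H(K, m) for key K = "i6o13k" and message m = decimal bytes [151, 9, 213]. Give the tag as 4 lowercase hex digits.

027d

Key "i6o13k" = 69 36 6f 31 33 6b is exactly B = 6 bytes: K' = 69 36 6f 31 33 6b.
K' ⊕ ipad = 5f 00 59 07 05 5d.  K' ⊕ opad = 35 6a 33 6d 6f 37.
Inner input = (K'⊕ipad) ∥ m = 5f 00 59 07 05 5d ∥ 97 09 d5.
Inner hash: sum = 95+0+89+7+5+93+151+9+213 = 662 → 02 96.
Outer input = (K'⊕opad) ∥ inner = 35 6a 33 6d 6f 37 ∥ 02 96.
Outer hash (tag): sum = 53+106+51+109+111+55+2+150 = 637 → 02 7d.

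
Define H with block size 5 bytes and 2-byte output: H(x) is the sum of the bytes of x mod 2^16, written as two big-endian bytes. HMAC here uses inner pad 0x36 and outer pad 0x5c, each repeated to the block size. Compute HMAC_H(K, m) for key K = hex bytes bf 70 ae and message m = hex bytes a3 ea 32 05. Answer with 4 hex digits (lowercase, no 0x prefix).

0353

Key hex bytes bf 70 ae is 3 bytes ≤ B = 5; zero-pad to 5 bytes: K' = bf 70 ae 00 00.
K' ⊕ ipad = 89 46 98 36 36.  K' ⊕ opad = e3 2c f2 5c 5c.
Inner input = (K'⊕ipad) ∥ m = 89 46 98 36 36 ∥ a3 ea 32 05.
Inner hash: sum = 137+70+152+54+54+163+234+50+5 = 919 → 03 97.
Outer input = (K'⊕opad) ∥ inner = e3 2c f2 5c 5c ∥ 03 97.
Outer hash (tag): sum = 227+44+242+92+92+3+151 = 851 → 03 53.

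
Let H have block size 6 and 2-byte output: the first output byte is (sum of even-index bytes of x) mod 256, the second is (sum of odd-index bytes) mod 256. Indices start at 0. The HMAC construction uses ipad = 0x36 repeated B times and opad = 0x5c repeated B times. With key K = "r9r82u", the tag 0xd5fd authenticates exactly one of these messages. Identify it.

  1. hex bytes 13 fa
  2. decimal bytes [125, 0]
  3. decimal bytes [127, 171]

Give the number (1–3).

Key "r9r82u" = 72 39 72 38 32 75 is exactly B = 6 bytes: K' = 72 39 72 38 32 75.
K' ⊕ ipad = 44 0f 44 0e 04 43; K' ⊕ opad = 2e 65 2e 64 6e 29.
m1: inner = H(44 0f 44 0e 04 43 13 fa) = 9f 5a; tag = H(2e 65 2e 64 6e 29 9f 5a) = 694c
m2: inner = H(44 0f 44 0e 04 43 7d 00) = 09 60; tag = H(2e 65 2e 64 6e 29 09 60) = d352
m3: inner = H(44 0f 44 0e 04 43 7f ab) = 0b 0b; tag = H(2e 65 2e 64 6e 29 0b 0b) = d5fd ← matches

3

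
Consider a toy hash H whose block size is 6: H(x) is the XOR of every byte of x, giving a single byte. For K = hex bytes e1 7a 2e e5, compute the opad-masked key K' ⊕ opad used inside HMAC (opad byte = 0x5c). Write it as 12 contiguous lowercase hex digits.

bd2672b95c5c

Key hex bytes e1 7a 2e e5 is 4 bytes ≤ B = 6; zero-pad to 6 bytes: K' = e1 7a 2e e5 00 00.
XOR each byte with 0x5c: e1⊕5c=bd, 7a⊕5c=26, 2e⊕5c=72, e5⊕5c=b9, 00⊕5c=5c, 00⊕5c=5c.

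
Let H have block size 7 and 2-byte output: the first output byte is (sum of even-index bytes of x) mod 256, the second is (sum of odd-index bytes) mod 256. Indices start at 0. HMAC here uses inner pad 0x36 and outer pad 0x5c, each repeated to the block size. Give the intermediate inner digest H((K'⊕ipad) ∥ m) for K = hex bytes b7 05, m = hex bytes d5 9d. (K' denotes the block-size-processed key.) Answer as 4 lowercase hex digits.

c074

Key hex bytes b7 05 is 2 bytes ≤ B = 7; zero-pad to 7 bytes: K' = b7 05 00 00 00 00 00.
K' ⊕ ipad = 81 33 36 36 36 36 36.
Inner input = 81 33 36 36 36 36 36 ∥ d5 9d.
Inner hash: even-index sum = 448 mod 256 = 192; odd-index sum = 372 mod 256 = 116 → c0 74.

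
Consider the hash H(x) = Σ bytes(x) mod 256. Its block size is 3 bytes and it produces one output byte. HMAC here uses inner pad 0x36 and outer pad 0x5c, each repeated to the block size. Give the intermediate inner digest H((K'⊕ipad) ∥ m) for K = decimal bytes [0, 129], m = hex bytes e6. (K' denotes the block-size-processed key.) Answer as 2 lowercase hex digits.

09

Key decimal bytes [0, 129] = 00 81 is 2 bytes ≤ B = 3; zero-pad to 3 bytes: K' = 00 81 00.
K' ⊕ ipad = 36 b7 36.
Inner input = 36 b7 36 ∥ e6.
Inner hash: sum = 54+183+54+230 = 521; mod 256 = 9 → 09.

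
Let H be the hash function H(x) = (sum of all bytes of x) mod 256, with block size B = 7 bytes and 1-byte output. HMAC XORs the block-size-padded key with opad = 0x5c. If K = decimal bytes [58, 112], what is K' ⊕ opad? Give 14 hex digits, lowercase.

Key decimal bytes [58, 112] = 3a 70 is 2 bytes ≤ B = 7; zero-pad to 7 bytes: K' = 3a 70 00 00 00 00 00.
XOR each byte with 0x5c: 3a⊕5c=66, 70⊕5c=2c, 00⊕5c=5c, 00⊕5c=5c, 00⊕5c=5c, 00⊕5c=5c, 00⊕5c=5c.

662c5c5c5c5c5c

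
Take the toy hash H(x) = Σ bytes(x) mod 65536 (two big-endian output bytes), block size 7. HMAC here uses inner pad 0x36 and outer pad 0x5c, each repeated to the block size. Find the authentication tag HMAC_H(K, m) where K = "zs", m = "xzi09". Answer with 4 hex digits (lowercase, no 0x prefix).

Key "zs" = 7a 73 is 2 bytes ≤ B = 7; zero-pad to 7 bytes: K' = 7a 73 00 00 00 00 00.
K' ⊕ ipad = 4c 45 36 36 36 36 36.  K' ⊕ opad = 26 2f 5c 5c 5c 5c 5c.
Inner input = (K'⊕ipad) ∥ m = 4c 45 36 36 36 36 36 ∥ 78 7a 69 30 39.
Inner hash: sum = 76+69+54+54+54+54+54+120+122+105+48+57 = 867 → 03 63.
Outer input = (K'⊕opad) ∥ inner = 26 2f 5c 5c 5c 5c 5c ∥ 03 63.
Outer hash (tag): sum = 38+47+92+92+92+92+92+3+99 = 647 → 02 87.

0287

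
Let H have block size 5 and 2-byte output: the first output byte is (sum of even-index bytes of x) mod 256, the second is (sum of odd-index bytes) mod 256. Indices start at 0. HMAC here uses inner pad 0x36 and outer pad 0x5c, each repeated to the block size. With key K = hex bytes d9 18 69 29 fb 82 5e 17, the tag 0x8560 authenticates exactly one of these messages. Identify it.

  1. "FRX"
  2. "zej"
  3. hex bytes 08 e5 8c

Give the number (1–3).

2

Key hex bytes d9 18 69 29 fb 82 5e 17 is 8 bytes > B = 5, so hash it first: H(key) = 9b da, then zero-pad to 5 bytes: K' = 9b da 00 00 00.
K' ⊕ ipad = ad ec 36 36 36; K' ⊕ opad = c7 86 5c 5c 5c.
m1: inner = H(ad ec 36 36 36 46 52 58) = 6b c0; tag = H(c7 86 5c 5c 5c 6b c0) = 3f4d
m2: inner = H(ad ec 36 36 36 7a 65 6a) = 7e 06; tag = H(c7 86 5c 5c 5c 7e 06) = 8560 ← matches
m3: inner = H(ad ec 36 36 36 08 e5 8c) = fe b6; tag = H(c7 86 5c 5c 5c fe b6) = 35e0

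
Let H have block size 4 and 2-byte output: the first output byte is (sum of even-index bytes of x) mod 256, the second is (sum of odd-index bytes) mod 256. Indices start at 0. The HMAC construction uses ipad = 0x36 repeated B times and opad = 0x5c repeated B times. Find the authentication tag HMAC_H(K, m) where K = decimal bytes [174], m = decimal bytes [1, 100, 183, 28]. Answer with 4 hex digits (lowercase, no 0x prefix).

Key decimal bytes [174] = ae is 1 byte ≤ B = 4; zero-pad to 4 bytes: K' = ae 00 00 00.
K' ⊕ ipad = 98 36 36 36.  K' ⊕ opad = f2 5c 5c 5c.
Inner input = (K'⊕ipad) ∥ m = 98 36 36 36 ∥ 01 64 b7 1c.
Inner hash: even-index sum = 390 mod 256 = 134; odd-index sum = 236 mod 256 = 236 → 86 ec.
Outer input = (K'⊕opad) ∥ inner = f2 5c 5c 5c ∥ 86 ec.
Outer hash (tag): even-index sum = 468 mod 256 = 212; odd-index sum = 420 mod 256 = 164 → d4 a4.

d4a4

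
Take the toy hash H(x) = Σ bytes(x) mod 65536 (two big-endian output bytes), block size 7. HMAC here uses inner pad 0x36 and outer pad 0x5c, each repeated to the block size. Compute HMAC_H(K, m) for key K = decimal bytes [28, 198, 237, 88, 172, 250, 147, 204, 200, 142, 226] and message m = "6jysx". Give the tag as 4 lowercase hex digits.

02f7

Key decimal bytes [28, 198, 237, 88, 172, 250, 147, 204, 200, 142, 226] = 1c c6 ed 58 ac fa 93 cc c8 8e e2 is 11 bytes > B = 7, so hash it first: H(key) = 07 64, then zero-pad to 7 bytes: K' = 07 64 00 00 00 00 00.
K' ⊕ ipad = 31 52 36 36 36 36 36.  K' ⊕ opad = 5b 38 5c 5c 5c 5c 5c.
Inner input = (K'⊕ipad) ∥ m = 31 52 36 36 36 36 36 ∥ 36 6a 79 73 78.
Inner hash: sum = 49+82+54+54+54+54+54+54+106+121+115+120 = 917 → 03 95.
Outer input = (K'⊕opad) ∥ inner = 5b 38 5c 5c 5c 5c 5c ∥ 03 95.
Outer hash (tag): sum = 91+56+92+92+92+92+92+3+149 = 759 → 02 f7.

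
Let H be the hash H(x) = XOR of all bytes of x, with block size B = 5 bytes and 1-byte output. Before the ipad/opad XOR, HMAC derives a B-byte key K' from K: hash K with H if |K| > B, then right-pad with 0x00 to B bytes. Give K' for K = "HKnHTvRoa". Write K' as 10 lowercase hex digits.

5b00000000

|K| = 9 > B = 5, so first hash the key.
H(K): XOR 48⊕4b⊕6e⊕48⊕54⊕76⊕52⊕6f⊕61 = 5b.
Zero-pad H(K) = 5b to 5 bytes: K' = 5b 00 00 00 00.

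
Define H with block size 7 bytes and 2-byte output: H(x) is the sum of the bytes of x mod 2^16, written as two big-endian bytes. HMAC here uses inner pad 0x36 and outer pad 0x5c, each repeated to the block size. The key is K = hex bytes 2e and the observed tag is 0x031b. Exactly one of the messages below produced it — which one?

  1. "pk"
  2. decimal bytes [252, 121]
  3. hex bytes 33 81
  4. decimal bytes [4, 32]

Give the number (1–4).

Key hex bytes 2e is 1 byte ≤ B = 7; zero-pad to 7 bytes: K' = 2e 00 00 00 00 00 00.
K' ⊕ ipad = 18 36 36 36 36 36 36; K' ⊕ opad = 72 5c 5c 5c 5c 5c 5c.
m1: inner = H(18 36 36 36 36 36 36 70 6b) = 02 37; tag = H(72 5c 5c 5c 5c 5c 5c 02 37) = 02d3
m2: inner = H(18 36 36 36 36 36 36 fc 79) = 02 d1; tag = H(72 5c 5c 5c 5c 5c 5c 02 d1) = 036d
m3: inner = H(18 36 36 36 36 36 36 33 81) = 02 10; tag = H(72 5c 5c 5c 5c 5c 5c 02 10) = 02ac
m4: inner = H(18 36 36 36 36 36 36 04 20) = 01 80; tag = H(72 5c 5c 5c 5c 5c 5c 01 80) = 031b ← matches

4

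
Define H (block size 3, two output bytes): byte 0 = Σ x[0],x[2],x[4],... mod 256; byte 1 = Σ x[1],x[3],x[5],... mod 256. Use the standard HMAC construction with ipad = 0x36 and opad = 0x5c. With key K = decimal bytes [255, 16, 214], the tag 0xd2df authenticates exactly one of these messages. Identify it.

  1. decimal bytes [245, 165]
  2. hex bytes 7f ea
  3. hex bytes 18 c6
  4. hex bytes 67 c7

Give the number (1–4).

2

Key decimal bytes [255, 16, 214] = ff 10 d6 is exactly B = 3 bytes: K' = ff 10 d6.
K' ⊕ ipad = c9 26 e0; K' ⊕ opad = a3 4c 8a.
m1: inner = H(c9 26 e0 f5 a5) = 4e 1b; tag = H(a3 4c 8a 4e 1b) = 489a
m2: inner = H(c9 26 e0 7f ea) = 93 a5; tag = H(a3 4c 8a 93 a5) = d2df ← matches
m3: inner = H(c9 26 e0 18 c6) = 6f 3e; tag = H(a3 4c 8a 6f 3e) = 6bbb
m4: inner = H(c9 26 e0 67 c7) = 70 8d; tag = H(a3 4c 8a 70 8d) = babc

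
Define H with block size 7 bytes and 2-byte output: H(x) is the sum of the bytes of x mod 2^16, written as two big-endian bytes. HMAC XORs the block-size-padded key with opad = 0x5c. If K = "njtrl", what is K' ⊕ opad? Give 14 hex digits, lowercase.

Key "njtrl" = 6e 6a 74 72 6c is 5 bytes ≤ B = 7; zero-pad to 7 bytes: K' = 6e 6a 74 72 6c 00 00.
XOR each byte with 0x5c: 6e⊕5c=32, 6a⊕5c=36, 74⊕5c=28, 72⊕5c=2e, 6c⊕5c=30, 00⊕5c=5c, 00⊕5c=5c.

3236282e305c5c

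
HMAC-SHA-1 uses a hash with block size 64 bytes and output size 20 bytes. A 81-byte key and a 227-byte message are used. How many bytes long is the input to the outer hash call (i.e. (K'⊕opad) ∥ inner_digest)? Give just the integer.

84

Key is 81 > 64 bytes, so it is hashed to 20 bytes then zero-padded to 64: |K'| = 64.
Outer input = (K'⊕opad) ∥ H(inner) → 64 + 20 = 84 bytes.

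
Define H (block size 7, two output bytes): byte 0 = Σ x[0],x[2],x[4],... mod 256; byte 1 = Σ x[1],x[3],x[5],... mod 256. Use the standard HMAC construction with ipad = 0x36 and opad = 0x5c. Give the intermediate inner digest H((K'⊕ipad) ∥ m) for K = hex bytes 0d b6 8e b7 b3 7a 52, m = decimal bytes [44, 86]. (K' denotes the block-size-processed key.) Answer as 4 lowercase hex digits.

3279

Key hex bytes 0d b6 8e b7 b3 7a 52 is exactly B = 7 bytes: K' = 0d b6 8e b7 b3 7a 52.
K' ⊕ ipad = 3b 80 b8 81 85 4c 64.
Inner input = 3b 80 b8 81 85 4c 64 ∥ 2c 56.
Inner hash: even-index sum = 562 mod 256 = 50; odd-index sum = 377 mod 256 = 121 → 32 79.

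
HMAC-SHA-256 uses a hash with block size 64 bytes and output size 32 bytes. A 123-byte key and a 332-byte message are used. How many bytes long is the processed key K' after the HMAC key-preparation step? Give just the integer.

Key is 123 > 64 bytes, so it is hashed to 32 bytes then zero-padded to 64: |K'| = 64.

64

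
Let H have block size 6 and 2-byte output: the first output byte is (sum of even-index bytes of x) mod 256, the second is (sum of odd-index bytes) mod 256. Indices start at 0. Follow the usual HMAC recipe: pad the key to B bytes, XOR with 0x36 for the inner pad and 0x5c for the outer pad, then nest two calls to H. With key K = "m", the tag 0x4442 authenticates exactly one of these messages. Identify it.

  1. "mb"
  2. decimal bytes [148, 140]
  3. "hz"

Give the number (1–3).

Key "m" = 6d is 1 byte ≤ B = 6; zero-pad to 6 bytes: K' = 6d 00 00 00 00 00.
K' ⊕ ipad = 5b 36 36 36 36 36; K' ⊕ opad = 31 5c 5c 5c 5c 5c.
m1: inner = H(5b 36 36 36 36 36 6d 62) = 34 04; tag = H(31 5c 5c 5c 5c 5c 34 04) = 1d18
m2: inner = H(5b 36 36 36 36 36 94 8c) = 5b 2e; tag = H(31 5c 5c 5c 5c 5c 5b 2e) = 4442 ← matches
m3: inner = H(5b 36 36 36 36 36 68 7a) = 2f 1c; tag = H(31 5c 5c 5c 5c 5c 2f 1c) = 1830

2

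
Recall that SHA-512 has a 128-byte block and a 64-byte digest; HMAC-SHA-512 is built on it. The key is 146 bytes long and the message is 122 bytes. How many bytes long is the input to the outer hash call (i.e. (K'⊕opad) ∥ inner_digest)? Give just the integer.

192

Key is 146 > 128 bytes, so it is hashed to 64 bytes then zero-padded to 128: |K'| = 128.
Outer input = (K'⊕opad) ∥ H(inner) → 128 + 64 = 192 bytes.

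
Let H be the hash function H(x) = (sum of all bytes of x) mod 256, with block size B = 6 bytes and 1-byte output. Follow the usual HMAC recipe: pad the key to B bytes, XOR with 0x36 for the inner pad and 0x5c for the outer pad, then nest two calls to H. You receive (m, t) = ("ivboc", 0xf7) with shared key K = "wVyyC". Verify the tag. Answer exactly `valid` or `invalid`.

Key "wVyyC" = 77 56 79 79 43 is 5 bytes ≤ B = 6; zero-pad to 6 bytes: K' = 77 56 79 79 43 00.
K' ⊕ ipad = 41 60 4f 4f 75 36; K' ⊕ opad = 2b 0a 25 25 1f 5c.
Inner hash: sum = 65+96+79+79+117+54+105+118+98+111+99 = 1021; mod 256 = 253 → fd.
Outer hash (recomputed tag): sum = 43+10+37+37+31+92+253 = 503; mod 256 = 247 → f7.
Recomputed tag = f7; claimed = f7 → match.

valid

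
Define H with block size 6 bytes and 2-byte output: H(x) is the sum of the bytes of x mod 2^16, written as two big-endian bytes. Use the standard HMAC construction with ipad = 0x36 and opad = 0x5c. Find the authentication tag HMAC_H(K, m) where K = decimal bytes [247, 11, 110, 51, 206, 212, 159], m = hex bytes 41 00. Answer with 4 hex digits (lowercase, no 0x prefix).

02a9

Key decimal bytes [247, 11, 110, 51, 206, 212, 159] = f7 0b 6e 33 ce d4 9f is 7 bytes > B = 6, so hash it first: H(key) = 03 e4, then zero-pad to 6 bytes: K' = 03 e4 00 00 00 00.
K' ⊕ ipad = 35 d2 36 36 36 36.  K' ⊕ opad = 5f b8 5c 5c 5c 5c.
Inner input = (K'⊕ipad) ∥ m = 35 d2 36 36 36 36 ∥ 41 00.
Inner hash: sum = 53+210+54+54+54+54+65+0 = 544 → 02 20.
Outer input = (K'⊕opad) ∥ inner = 5f b8 5c 5c 5c 5c ∥ 02 20.
Outer hash (tag): sum = 95+184+92+92+92+92+2+32 = 681 → 02 a9.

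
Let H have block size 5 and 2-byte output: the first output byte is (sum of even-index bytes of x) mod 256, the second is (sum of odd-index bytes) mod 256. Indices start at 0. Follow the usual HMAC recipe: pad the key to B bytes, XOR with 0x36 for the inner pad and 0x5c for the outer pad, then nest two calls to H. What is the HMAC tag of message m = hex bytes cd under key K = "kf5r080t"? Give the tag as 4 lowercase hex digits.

Key "kf5r080t" = 6b 66 35 72 30 38 30 74 is 8 bytes > B = 5, so hash it first: H(key) = 00 84, then zero-pad to 5 bytes: K' = 00 84 00 00 00.
K' ⊕ ipad = 36 b2 36 36 36.  K' ⊕ opad = 5c d8 5c 5c 5c.
Inner input = (K'⊕ipad) ∥ m = 36 b2 36 36 36 ∥ cd.
Inner hash: even-index sum = 162 mod 256 = 162; odd-index sum = 437 mod 256 = 181 → a2 b5.
Outer input = (K'⊕opad) ∥ inner = 5c d8 5c 5c 5c ∥ a2 b5.
Outer hash (tag): even-index sum = 457 mod 256 = 201; odd-index sum = 470 mod 256 = 214 → c9 d6.

c9d6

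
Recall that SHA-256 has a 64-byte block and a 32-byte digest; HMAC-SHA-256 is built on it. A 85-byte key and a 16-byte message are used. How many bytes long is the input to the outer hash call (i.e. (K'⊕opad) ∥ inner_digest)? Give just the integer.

96

Key is 85 > 64 bytes, so it is hashed to 32 bytes then zero-padded to 64: |K'| = 64.
Outer input = (K'⊕opad) ∥ H(inner) → 64 + 32 = 96 bytes.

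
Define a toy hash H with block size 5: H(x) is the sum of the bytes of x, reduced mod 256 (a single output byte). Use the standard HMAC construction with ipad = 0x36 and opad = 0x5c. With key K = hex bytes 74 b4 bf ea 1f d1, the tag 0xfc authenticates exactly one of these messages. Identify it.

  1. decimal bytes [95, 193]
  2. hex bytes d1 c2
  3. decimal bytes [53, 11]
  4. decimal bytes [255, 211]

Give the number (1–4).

Key hex bytes 74 b4 bf ea 1f d1 is 6 bytes > B = 5, so hash it first: H(key) = c1, then zero-pad to 5 bytes: K' = c1 00 00 00 00.
K' ⊕ ipad = f7 36 36 36 36; K' ⊕ opad = 9d 5c 5c 5c 5c.
m1: inner = H(f7 36 36 36 36 5f c1) = ef; tag = H(9d 5c 5c 5c 5c ef) = fc ← matches
m2: inner = H(f7 36 36 36 36 d1 c2) = 62; tag = H(9d 5c 5c 5c 5c 62) = 6f
m3: inner = H(f7 36 36 36 36 35 0b) = 0f; tag = H(9d 5c 5c 5c 5c 0f) = 1c
m4: inner = H(f7 36 36 36 36 ff d3) = a1; tag = H(9d 5c 5c 5c 5c a1) = ae

1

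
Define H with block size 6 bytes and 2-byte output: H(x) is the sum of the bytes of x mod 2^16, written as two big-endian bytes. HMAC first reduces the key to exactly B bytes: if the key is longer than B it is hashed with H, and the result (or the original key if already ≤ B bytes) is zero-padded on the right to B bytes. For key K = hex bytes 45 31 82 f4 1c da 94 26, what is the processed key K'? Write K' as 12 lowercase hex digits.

|K| = 8 > B = 6, so first hash the key.
H(K): sum = 69+49+130+244+28+218+148+38 = 924 → 03 9c.
Zero-pad H(K) = 03 9c to 6 bytes: K' = 03 9c 00 00 00 00.

039c00000000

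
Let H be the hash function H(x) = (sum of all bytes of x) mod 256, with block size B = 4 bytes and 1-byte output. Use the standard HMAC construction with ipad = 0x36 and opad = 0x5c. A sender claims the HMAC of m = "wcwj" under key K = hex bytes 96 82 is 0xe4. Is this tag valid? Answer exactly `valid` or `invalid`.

Key hex bytes 96 82 is 2 bytes ≤ B = 4; zero-pad to 4 bytes: K' = 96 82 00 00.
K' ⊕ ipad = a0 b4 36 36; K' ⊕ opad = ca de 5c 5c.
Inner hash: sum = 160+180+54+54+119+99+119+106 = 891; mod 256 = 123 → 7b.
Outer hash (recomputed tag): sum = 202+222+92+92+123 = 731; mod 256 = 219 → db.
Recomputed tag = db; claimed = e4 → mismatch.

invalid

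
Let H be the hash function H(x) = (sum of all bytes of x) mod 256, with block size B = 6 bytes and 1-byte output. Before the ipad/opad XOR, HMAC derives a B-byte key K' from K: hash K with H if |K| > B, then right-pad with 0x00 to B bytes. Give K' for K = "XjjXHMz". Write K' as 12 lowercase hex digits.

|K| = 7 > B = 6, so first hash the key.
H(K): sum = 88+106+106+88+72+77+122 = 659; mod 256 = 147 → 93.
Zero-pad H(K) = 93 to 6 bytes: K' = 93 00 00 00 00 00.

930000000000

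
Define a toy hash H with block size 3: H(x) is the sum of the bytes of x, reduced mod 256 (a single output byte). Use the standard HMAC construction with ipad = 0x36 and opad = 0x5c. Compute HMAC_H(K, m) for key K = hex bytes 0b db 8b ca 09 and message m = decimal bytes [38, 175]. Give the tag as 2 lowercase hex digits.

Key hex bytes 0b db 8b ca 09 is 5 bytes > B = 3, so hash it first: H(key) = 44, then zero-pad to 3 bytes: K' = 44 00 00.
K' ⊕ ipad = 72 36 36.  K' ⊕ opad = 18 5c 5c.
Inner input = (K'⊕ipad) ∥ m = 72 36 36 ∥ 26 af.
Inner hash: sum = 114+54+54+38+175 = 435; mod 256 = 179 → b3.
Outer input = (K'⊕opad) ∥ inner = 18 5c 5c ∥ b3.
Outer hash (tag): sum = 24+92+92+179 = 387; mod 256 = 131 → 83.

83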